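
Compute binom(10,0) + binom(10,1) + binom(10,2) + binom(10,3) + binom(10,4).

386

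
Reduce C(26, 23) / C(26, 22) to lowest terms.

4/23

C(n,k+1)/C(n,k) = (n−k)/(k+1) = (26−22)/(22+1) = 4/23.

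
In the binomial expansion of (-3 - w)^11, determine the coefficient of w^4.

The general term is C(11,j)·(-3)^j·(-w)^(11-j); the w^4 term has j = 7.
C(11,7) = 330.
Coefficient = C(11,7) · (-3)^7 = 330 · (-2187) = -721710.

-721710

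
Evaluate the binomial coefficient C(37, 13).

3562467300

C(37,13) = (37·36·35·34·33·32·31·30·29·28·27·26·25) / 13! = 22183557976419840000 / 6227020800 = 3562467300.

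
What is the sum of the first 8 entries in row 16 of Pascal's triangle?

26333

1 + 16 + 120 + 560 + 1820 + 4368 + 8008 + 11440 = 26333.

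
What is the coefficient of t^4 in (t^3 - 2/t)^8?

-1792

General term: C(8,j)·(t^3)^j·(-2/t)^(8-j), with t-exponent 3j − 1(8−j) = 4j − 8.
Set 4j − 8 = 4: j = 3.
C(8,3) = 56; 1^3 = 1; (-2)^5 = -32.
Coefficient = 56 · 1 · (-32) = -1792.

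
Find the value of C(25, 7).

480700

C(25,7) = (25·24·23·22·21·20·19) / 7! = 2422728000 / 5040 = 480700.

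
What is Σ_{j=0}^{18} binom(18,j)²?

9075135300

Σ C(18,j)² is the coefficient of x^18 in (1+x)^18(1+x)^18 = (1+x)^36, i.e. C(36,18) = 9075135300.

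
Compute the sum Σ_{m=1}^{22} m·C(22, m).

46137344

Differentiating (1+x)^22 and setting x=1: Σ m·C(22,m) = 22·2^21 = 46137344.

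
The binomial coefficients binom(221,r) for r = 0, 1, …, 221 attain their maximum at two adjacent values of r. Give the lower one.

110

For odd n = 221, C(221,r) peaks at r = (n−1)/2 and (n+1)/2; the lower is 110.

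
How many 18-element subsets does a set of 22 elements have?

7315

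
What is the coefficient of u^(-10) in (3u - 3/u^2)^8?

General term: C(8,j)·(3u)^j·(-3/u^2)^(8-j), with u-exponent 1j − 2(8−j) = 3j − 16.
Set 3j − 16 = -10: j = 2.
C(8,2) = 28; 3^2 = 9; (-3)^6 = 729.
Coefficient = 28 · 9 · 729 = 183708.

183708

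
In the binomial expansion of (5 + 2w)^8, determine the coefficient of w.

1250000

The general term is C(8,j)·(5)^j·(2w)^(8-j); the w^1 term has j = 7.
C(8,7) = 8.
Coefficient = C(8,7) · 5^7 · 2^1 = 8 · 78125 · 2 = 1250000.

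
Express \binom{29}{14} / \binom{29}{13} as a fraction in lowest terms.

C(n,k+1)/C(n,k) = (n−k)/(k+1) = (29−13)/(13+1) = 16/14 = 8/7.

8/7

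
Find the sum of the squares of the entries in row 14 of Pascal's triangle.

Σ C(14,k)² is the coefficient of x^14 in (1+x)^14(1+x)^14 = (1+x)^28, i.e. C(28,14) = 40116600.

40116600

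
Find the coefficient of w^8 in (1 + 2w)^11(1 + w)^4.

Coefficient of w^8 = Σ_{j} C(11,j)·2^j·C(4,8-j)·1^(8-j) for j from 4 to 8.
= 5280 + 59136 + 177408 + 168960 + 42240 = 453024.

453024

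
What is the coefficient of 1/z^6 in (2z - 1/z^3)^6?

General term: C(6,j)·(2z)^j·(-1/z^3)^(6-j), with z-exponent 1j − 3(6−j) = 4j − 18.
Set 4j − 18 = -6: j = 3.
C(6,3) = 20; 2^3 = 8; (-1)^3 = -1.
Coefficient = 20 · 8 · (-1) = -160.

-160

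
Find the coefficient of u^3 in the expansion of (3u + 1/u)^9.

General term: C(9,j)·(3u)^j·(1/u)^(9-j), with u-exponent 1j − 1(9−j) = 2j − 9.
Set 2j − 9 = 3: j = 6.
C(9,6) = 84; 3^6 = 729; 1^3 = 1.
Coefficient = 84 · 729 · 1 = 61236.

61236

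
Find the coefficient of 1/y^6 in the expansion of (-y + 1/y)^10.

45

General term: C(10,j)·(-y)^j·(1/y)^(10-j), with y-exponent 1j − 1(10−j) = 2j − 10.
Set 2j − 10 = -6: j = 2.
C(10,2) = 45; (-1)^2 = 1; 1^8 = 1.
Coefficient = 45 · 1 · 1 = 45.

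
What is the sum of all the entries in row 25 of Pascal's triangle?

The entries of row 25 sum to 2^25 = 33554432.

33554432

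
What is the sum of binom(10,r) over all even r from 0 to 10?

512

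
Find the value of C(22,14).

C(22,14) = C(22,8) by symmetry.
C(22,8) = (22·21·20·19·18·17·16·15) / 8! = 12893126400 / 40320 = 319770.

319770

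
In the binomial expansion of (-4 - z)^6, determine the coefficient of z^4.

240

The general term is C(6,j)·(-4)^j·(-z)^(6-j); the z^4 term has j = 2.
C(6,2) = 15.
Coefficient = C(6,2) · (-4)^2 = 15 · 16 = 240.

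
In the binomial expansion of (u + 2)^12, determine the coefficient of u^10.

The general term is C(12,j)·(u)^j·(2)^(12-j); the u^10 term has j = 10.
C(12,10) = 66.
Coefficient = C(12,10) · 2^2 = 66 · 4 = 264.

264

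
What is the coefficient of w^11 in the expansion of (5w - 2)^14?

The general term is C(14,j)·(5w)^j·(-2)^(14-j); the w^11 term has j = 11.
C(14,11) = 364.
Coefficient = C(14,11) · 5^11 · (-2)^3 = 364 · 48828125 · (-8) = -142187500000.

-142187500000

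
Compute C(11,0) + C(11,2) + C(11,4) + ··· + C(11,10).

1024

Half of (1+1)^11 + (1−1)^11 gives the even-index sum: 2^10 = 1024.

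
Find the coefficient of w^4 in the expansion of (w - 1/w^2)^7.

-7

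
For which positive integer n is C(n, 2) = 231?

n(n−1)/2 = 231 ⇒ n(n−1) = 462. Since 22·21 = 462, n = 22.

22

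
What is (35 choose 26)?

70607460

C(35,26) = C(35,9) by symmetry.
C(35,9) = (35·34·33·32·31·30·29·28·27) / 9! = 25622035084800 / 362880 = 70607460.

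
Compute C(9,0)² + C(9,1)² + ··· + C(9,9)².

Σ C(9,i)² is the coefficient of x^9 in (1+x)^9(1+x)^9 = (1+x)^18, i.e. C(18,9) = 48620.

48620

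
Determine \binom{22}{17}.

26334

C(22,17) = C(22,5) by symmetry.
C(22,5) = (22·21·20·19·18) / 5! = 3160080 / 120 = 26334.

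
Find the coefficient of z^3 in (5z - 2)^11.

5280000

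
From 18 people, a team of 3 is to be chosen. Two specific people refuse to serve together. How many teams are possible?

800

All 3-subsets: C(18,3) = 816. Those containing both fixed elements: C(16,1) = 16.
816 − 16 = 800.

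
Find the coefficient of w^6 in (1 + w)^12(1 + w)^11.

100947

Coefficient of w^6 = Σ_{j} C(12,j)·C(11,6-j) for j from 0 to 6.
= 462 + 5544 + 21780 + 36300 + 27225 + 8712 + 924 = 100947.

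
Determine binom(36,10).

C(36,10) = (36·35·34·33·32·31·30·29·28·27) / 10! = 922393263052800 / 3628800 = 254186856.

254186856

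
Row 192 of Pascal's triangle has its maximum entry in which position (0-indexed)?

C(192,j) is maximized at j = 192/2 = 96.

96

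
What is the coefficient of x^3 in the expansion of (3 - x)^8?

The general term is C(8,j)·(3)^j·(-x)^(8-j); the x^3 term has j = 5.
C(8,5) = 56.
Coefficient = C(8,5) · 3^5 · (-1)^3 = 56 · 243 · (-1) = -13608.

-13608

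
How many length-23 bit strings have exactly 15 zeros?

Choose the 15 positions: C(23,15) = 490314.

490314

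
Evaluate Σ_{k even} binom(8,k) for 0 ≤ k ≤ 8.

Even-k terms of row 8 sum to 2^7 = 128.

128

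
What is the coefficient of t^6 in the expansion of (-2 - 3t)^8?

The general term is C(8,j)·(-2)^j·(-3t)^(8-j); the t^6 term has j = 2.
C(8,2) = 28.
Coefficient = C(8,2) · (-2)^2 · (-3)^6 = 28 · 4 · 729 = 81648.

81648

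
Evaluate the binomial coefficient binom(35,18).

C(35,18) = C(35,17) by symmetry.
C(35,17) = (35·34·33·32·31·30·29·28·27·26·25·24·23·22·21·20·19) / 17! = 1613955767240110694400000 / 355687428096000 = 4537567650.

4537567650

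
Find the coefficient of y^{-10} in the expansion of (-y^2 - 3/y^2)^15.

-177324147

General term: C(15,j)·(-y^2)^j·(-3/y^2)^(15-j), with y-exponent 2j − 2(15−j) = 4j − 30.
Set 4j − 30 = -10: j = 5.
C(15,5) = 3003; (-1)^5 = -1; (-3)^10 = 59049.
Coefficient = 3003 · (-1) · 59049 = -177324147.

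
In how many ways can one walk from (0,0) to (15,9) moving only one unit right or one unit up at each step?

Each path is a sequence of 24 steps with 15 rights: C(24,15) = 1307504.

1307504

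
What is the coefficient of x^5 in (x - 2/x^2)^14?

General term: C(14,j)·(x)^j·(-2/x^2)^(14-j), with x-exponent 1j − 2(14−j) = 3j − 28.
Set 3j − 28 = 5: j = 11.
C(14,11) = 364; 1^11 = 1; (-2)^3 = -8.
Coefficient = 364 · 1 · (-8) = -2912.

-2912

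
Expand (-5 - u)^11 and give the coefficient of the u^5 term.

The general term is C(11,j)·(-5)^j·(-u)^(11-j); the u^5 term has j = 6.
C(11,6) = 462.
Coefficient = C(11,6) · (-5)^6 · (-1)^5 = 462 · 15625 · (-1) = -7218750.

-7218750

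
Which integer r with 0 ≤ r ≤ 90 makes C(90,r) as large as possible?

C(90,r) is maximized at r = 90/2 = 45.

45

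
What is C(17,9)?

24310

C(17,9) = C(17,8) by symmetry.
C(17,8) = (17·16·15·14·13·12·11·10) / 8! = 980179200 / 40320 = 24310.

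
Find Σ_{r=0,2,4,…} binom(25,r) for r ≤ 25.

Half of (1+1)^25 + (1−1)^25 gives the even-index sum: 2^24 = 16777216.

16777216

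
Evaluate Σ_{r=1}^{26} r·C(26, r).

872415232

Differentiating (1+x)^26 and setting x=1: Σ r·C(26,r) = 26·2^25 = 872415232.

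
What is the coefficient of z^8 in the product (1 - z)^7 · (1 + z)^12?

Coefficient of z^8 = Σ_{j} C(7,j)·(-1)^j·C(12,8-j)·1^(8-j) for j from 0 to 7.
= 495 + (-5544) + 19404 + (-27720) + 17325 + (-4620) + 462 + (-12) = -210.

-210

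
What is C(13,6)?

C(13,6) = (13·12·11·10·9·8) / 6! = 1235520 / 720 = 1716.

1716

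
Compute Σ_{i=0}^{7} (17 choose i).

41226

1 + 17 + 136 + 680 + 2380 + 6188 + 12376 + 19448 = 41226.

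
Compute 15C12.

455

C(15,12) = C(15,3) by symmetry.
C(15,3) = (15·14·13) / 3! = 2730 / 6 = 455.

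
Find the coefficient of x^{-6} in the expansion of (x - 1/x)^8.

-8

General term: C(8,j)·(x)^j·(-1/x)^(8-j), with x-exponent 1j − 1(8−j) = 2j − 8.
Set 2j − 8 = -6: j = 1.
C(8,1) = 8; 1^1 = 1; (-1)^7 = -1.
Coefficient = 8 · 1 · (-1) = -8.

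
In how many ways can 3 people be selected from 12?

This is C(12,3) = 220.

220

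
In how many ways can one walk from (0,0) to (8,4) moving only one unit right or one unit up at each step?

Each path is a sequence of 12 steps with 8 rights: C(12,8) = 495.

495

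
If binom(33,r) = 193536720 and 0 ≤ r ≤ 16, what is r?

11

C(33,r) increases on 0 ≤ r ≤ 16. C(33,10) = 92561040 and C(33,11) = 193536720, so r = 11.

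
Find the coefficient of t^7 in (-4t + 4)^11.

The general term is C(11,j)·(-4t)^j·(4)^(11-j); the t^7 term has j = 7.
C(11,7) = 330.
Coefficient = C(11,7) · (-4)^7 · 4^4 = 330 · (-16384) · 256 = -1384120320.

-1384120320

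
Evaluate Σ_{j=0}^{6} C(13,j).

4096

1 + 13 + 78 + 286 + 715 + 1287 + 1716 = 4096.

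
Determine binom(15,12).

455

C(15,12) = C(15,3) by symmetry.
C(15,3) = (15·14·13) / 3! = 2730 / 6 = 455.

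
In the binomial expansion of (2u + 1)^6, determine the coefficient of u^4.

240

The general term is C(6,j)·(2u)^j·(1)^(6-j); the u^4 term has j = 4.
C(6,4) = 15.
Coefficient = C(6,4) · 2^4 = 15 · 16 = 240.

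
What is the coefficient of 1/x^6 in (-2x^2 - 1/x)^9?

-18

General term: C(9,j)·(-2x^2)^j·(-1/x)^(9-j), with x-exponent 2j − 1(9−j) = 3j − 9.
Set 3j − 9 = -6: j = 1.
C(9,1) = 9; (-2)^1 = -2; (-1)^8 = 1.
Coefficient = 9 · (-2) · 1 = -18.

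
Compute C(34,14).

1391975640

C(34,14) = (34·33·32·31·30·29·28·27·26·25·24·23·22·21) / 14! = 121350057687226368000 / 87178291200 = 1391975640.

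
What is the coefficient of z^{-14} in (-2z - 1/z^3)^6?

12

General term: C(6,j)·(-2z)^j·(-1/z^3)^(6-j), with z-exponent 1j − 3(6−j) = 4j − 18.
Set 4j − 18 = -14: j = 1.
C(6,1) = 6; (-2)^1 = -2; (-1)^5 = -1.
Coefficient = 6 · (-2) · (-1) = 12.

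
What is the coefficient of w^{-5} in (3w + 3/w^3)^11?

General term: C(11,j)·(3w)^j·(3/w^3)^(11-j), with w-exponent 1j − 3(11−j) = 4j − 33.
Set 4j − 33 = -5: j = 7.
C(11,7) = 330; 3^7 = 2187; 3^4 = 81.
Coefficient = 330 · 2187 · 81 = 58458510.

58458510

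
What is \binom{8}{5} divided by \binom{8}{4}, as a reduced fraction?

4/5

C(n,k+1)/C(n,k) = (n−k)/(k+1) = (8−4)/(4+1) = 4/5.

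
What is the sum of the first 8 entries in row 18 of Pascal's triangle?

63004

1 + 18 + 153 + 816 + 3060 + 8568 + 18564 + 31824 = 63004.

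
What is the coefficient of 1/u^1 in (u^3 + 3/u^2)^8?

13608

General term: C(8,j)·(u^3)^j·(3/u^2)^(8-j), with u-exponent 3j − 2(8−j) = 5j − 16.
Set 5j − 16 = -1: j = 3.
C(8,3) = 56; 1^3 = 1; 3^5 = 243.
Coefficient = 56 · 1 · 243 = 13608.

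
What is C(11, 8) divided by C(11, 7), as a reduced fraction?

C(n,k+1)/C(n,k) = (n−k)/(k+1) = (11−7)/(7+1) = 4/8 = 1/2.

1/2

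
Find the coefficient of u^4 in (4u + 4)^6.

61440

The general term is C(6,j)·(4u)^j·(4)^(6-j); the u^4 term has j = 4.
C(6,4) = 15.
Coefficient = C(6,4) · 4^4 · 4^2 = 15 · 256 · 16 = 61440.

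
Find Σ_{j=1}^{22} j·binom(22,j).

Since j·C(22,j) = 22·C(21,j−1), the sum is 22·2^21 = 22·2097152 = 46137344.

46137344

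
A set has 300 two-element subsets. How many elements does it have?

n(n−1)/2 = 300 ⇒ n(n−1) = 600. Since 25·24 = 600, n = 25.

25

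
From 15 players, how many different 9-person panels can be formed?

5005

This is C(15,9) = 5005.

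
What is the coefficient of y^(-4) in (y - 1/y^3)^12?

General term: C(12,j)·(y)^j·(-1/y^3)^(12-j), with y-exponent 1j − 3(12−j) = 4j − 36.
Set 4j − 36 = -4: j = 8.
C(12,8) = 495; 1^8 = 1; (-1)^4 = 1.
Coefficient = 495 · 1 · 1 = 495.

495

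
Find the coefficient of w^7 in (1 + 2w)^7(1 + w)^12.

Coefficient of w^7 = Σ_{j} C(7,j)·2^j·C(12,7-j)·1^(7-j) for j from 0 to 7.
= 792 + 12936 + 66528 + 138600 + 123200 + 44352 + 5376 + 128 = 391912.

391912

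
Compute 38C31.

C(38,31) = C(38,7) by symmetry.
C(38,7) = (38·37·36·35·34·33·32) / 7! = 63606090240 / 5040 = 12620256.

12620256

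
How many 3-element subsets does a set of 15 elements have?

455

C(15,3) = (15·14·13) / 3! = 2730 / 6 = 455.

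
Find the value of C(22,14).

C(22,14) = C(22,8) by symmetry.
C(22,8) = (22·21·20·19·18·17·16·15) / 8! = 12893126400 / 40320 = 319770.

319770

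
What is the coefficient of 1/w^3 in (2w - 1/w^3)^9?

-5376

General term: C(9,j)·(2w)^j·(-1/w^3)^(9-j), with w-exponent 1j − 3(9−j) = 4j − 27.
Set 4j − 27 = -3: j = 6.
C(9,6) = 84; 2^6 = 64; (-1)^3 = -1.
Coefficient = 84 · 64 · (-1) = -5376.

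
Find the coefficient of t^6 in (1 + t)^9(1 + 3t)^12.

4427544

Coefficient of t^6 = Σ_{j} C(9,j)·1^j·C(12,6-j)·3^(6-j) for j from 0 to 6.
= 673596 + 1732104 + 1443420 + 498960 + 74844 + 4536 + 84 = 4427544.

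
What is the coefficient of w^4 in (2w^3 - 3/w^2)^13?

-240185088

General term: C(13,j)·(2w^3)^j·(-3/w^2)^(13-j), with w-exponent 3j − 2(13−j) = 5j − 26.
Set 5j − 26 = 4: j = 6.
C(13,6) = 1716; 2^6 = 64; (-3)^7 = -2187.
Coefficient = 1716 · 64 · (-2187) = -240185088.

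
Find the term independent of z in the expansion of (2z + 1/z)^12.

59136

General term: C(12,j)·(2z)^j·(1/z)^(12-j), with z-exponent 1j − 1(12−j) = 2j − 12.
Set 2j − 12 = 0: j = 6.
C(12,6) = 924; 2^6 = 64; 1^6 = 1.
Coefficient = 924 · 64 · 1 = 59136.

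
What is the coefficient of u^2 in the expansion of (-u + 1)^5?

The general term is C(5,j)·(-u)^j·(1)^(5-j); the u^2 term has j = 2.
C(5,2) = 10.
Coefficient = C(5,2) = 10.

10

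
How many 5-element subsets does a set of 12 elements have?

C(12,5) = (12·11·10·9·8) / 5! = 95040 / 120 = 792.

792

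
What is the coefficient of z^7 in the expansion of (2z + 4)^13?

The general term is C(13,j)·(2z)^j·(4)^(13-j); the z^7 term has j = 7.
C(13,7) = 1716.
Coefficient = C(13,7) · 2^7 · 4^6 = 1716 · 128 · 4096 = 899678208.

899678208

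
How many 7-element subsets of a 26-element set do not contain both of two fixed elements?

All 7-subsets: C(26,7) = 657800. Those containing both fixed elements: C(24,5) = 42504.
657800 − 42504 = 615296.

615296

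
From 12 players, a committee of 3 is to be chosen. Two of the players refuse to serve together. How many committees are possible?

210

All 3-subsets: C(12,3) = 220. Those containing both fixed elements: C(10,1) = 10.
220 − 10 = 210.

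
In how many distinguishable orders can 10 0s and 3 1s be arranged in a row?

286

Choose positions for the 0s: C(13,10) = 286.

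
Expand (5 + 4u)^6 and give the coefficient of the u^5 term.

30720

The general term is C(6,j)·(5)^j·(4u)^(6-j); the u^5 term has j = 1.
C(6,1) = 6.
Coefficient = C(6,1) · 5^1 · 4^5 = 6 · 5 · 1024 = 30720.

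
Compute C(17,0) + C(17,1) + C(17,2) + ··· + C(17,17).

131072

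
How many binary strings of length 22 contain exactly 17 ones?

26334

Choose the 17 positions: C(22,17) = 26334.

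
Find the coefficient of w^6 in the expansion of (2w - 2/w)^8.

General term: C(8,j)·(2w)^j·(-2/w)^(8-j), with w-exponent 1j − 1(8−j) = 2j − 8.
Set 2j − 8 = 6: j = 7.
C(8,7) = 8; 2^7 = 128; (-2)^1 = -2.
Coefficient = 8 · 128 · (-2) = -2048.

-2048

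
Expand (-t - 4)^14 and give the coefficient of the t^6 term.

The general term is C(14,j)·(-t)^j·(-4)^(14-j); the t^6 term has j = 6.
C(14,6) = 3003.
Coefficient = C(14,6) · (-4)^8 = 3003 · 65536 = 196804608.

196804608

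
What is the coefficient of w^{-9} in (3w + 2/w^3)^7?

15120

General term: C(7,j)·(3w)^j·(2/w^3)^(7-j), with w-exponent 1j − 3(7−j) = 4j − 21.
Set 4j − 21 = -9: j = 3.
C(7,3) = 35; 3^3 = 27; 2^4 = 16.
Coefficient = 35 · 27 · 16 = 15120.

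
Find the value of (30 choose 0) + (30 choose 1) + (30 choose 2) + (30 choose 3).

4526

1 + 30 + 435 + 4060 = 4526.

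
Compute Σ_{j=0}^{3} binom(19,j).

1160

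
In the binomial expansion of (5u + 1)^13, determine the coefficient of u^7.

The general term is C(13,j)·(5u)^j·(1)^(13-j); the u^7 term has j = 7.
C(13,7) = 1716.
Coefficient = C(13,7) · 5^7 = 1716 · 78125 = 134062500.

134062500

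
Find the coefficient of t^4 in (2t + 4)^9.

The general term is C(9,j)·(2t)^j·(4)^(9-j); the t^4 term has j = 4.
C(9,4) = 126.
Coefficient = C(9,4) · 2^4 · 4^5 = 126 · 16 · 1024 = 2064384.

2064384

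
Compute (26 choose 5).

65780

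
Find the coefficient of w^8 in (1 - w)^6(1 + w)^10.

Coefficient of w^8 = Σ_{j} C(6,j)·(-1)^j·C(10,8-j)·1^(8-j) for j from 0 to 6.
= 45 + (-720) + 3150 + (-5040) + 3150 + (-720) + 45 = -90.

-90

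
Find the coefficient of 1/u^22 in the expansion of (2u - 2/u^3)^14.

-32800768

General term: C(14,j)·(2u)^j·(-2/u^3)^(14-j), with u-exponent 1j − 3(14−j) = 4j − 42.
Set 4j − 42 = -22: j = 5.
C(14,5) = 2002; 2^5 = 32; (-2)^9 = -512.
Coefficient = 2002 · 32 · (-512) = -32800768.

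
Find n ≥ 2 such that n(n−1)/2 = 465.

31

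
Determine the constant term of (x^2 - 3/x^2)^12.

673596

General term: C(12,j)·(x^2)^j·(-3/x^2)^(12-j), with x-exponent 2j − 2(12−j) = 4j − 24.
Set 4j − 24 = 0: j = 6.
C(12,6) = 924; 1^6 = 1; (-3)^6 = 729.
Coefficient = 924 · 1 · 729 = 673596.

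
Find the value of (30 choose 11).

C(30,11) = (30·29·28·27·26·25·24·23·22·21·20) / 11! = 2180547008640000 / 39916800 = 54627300.

54627300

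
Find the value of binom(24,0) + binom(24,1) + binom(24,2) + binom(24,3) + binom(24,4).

12951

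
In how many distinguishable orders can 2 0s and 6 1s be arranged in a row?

28

Choose positions for the 0s: C(8,2) = 28.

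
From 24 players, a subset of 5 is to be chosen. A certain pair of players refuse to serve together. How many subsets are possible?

40964

All 5-subsets: C(24,5) = 42504. Those containing both fixed elements: C(22,3) = 1540.
42504 − 1540 = 40964.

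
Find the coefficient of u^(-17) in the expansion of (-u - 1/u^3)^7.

General term: C(7,j)·(-u)^j·(-1/u^3)^(7-j), with u-exponent 1j − 3(7−j) = 4j − 21.
Set 4j − 21 = -17: j = 1.
C(7,1) = 7; (-1)^1 = -1; (-1)^6 = 1.
Coefficient = 7 · (-1) · 1 = -7.

-7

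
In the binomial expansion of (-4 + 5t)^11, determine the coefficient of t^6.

The general term is C(11,j)·(-4)^j·(5t)^(11-j); the t^6 term has j = 5.
C(11,5) = 462.
Coefficient = C(11,5) · (-4)^5 · 5^6 = 462 · (-1024) · 15625 = -7392000000.

-7392000000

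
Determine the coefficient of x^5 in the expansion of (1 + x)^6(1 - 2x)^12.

702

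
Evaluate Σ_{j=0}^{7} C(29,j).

2182396

1 + 29 + 406 + 3654 + 23751 + 118755 + 475020 + 1560780 = 2182396.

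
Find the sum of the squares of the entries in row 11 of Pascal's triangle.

705432

By Vandermonde's identity, Σ C(11,j)² = C(22,11) = 705432.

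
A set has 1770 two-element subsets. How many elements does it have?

n(n−1)/2 = 1770 ⇒ n(n−1) = 3540. Since 60·59 = 3540, n = 60.

60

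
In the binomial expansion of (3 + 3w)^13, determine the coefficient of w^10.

The general term is C(13,j)·(3)^j·(3w)^(13-j); the w^10 term has j = 3.
C(13,3) = 286.
Coefficient = C(13,3) · 3^3 · 3^10 = 286 · 27 · 59049 = 455976378.

455976378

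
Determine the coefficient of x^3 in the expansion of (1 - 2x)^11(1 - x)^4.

-2336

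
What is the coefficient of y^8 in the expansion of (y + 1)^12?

The general term is C(12,j)·(y)^j·(1)^(12-j); the y^8 term has j = 8.
C(12,8) = 495.
Coefficient = C(12,8) = 495.

495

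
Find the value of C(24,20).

10626

C(24,20) = C(24,4) by symmetry.
C(24,4) = (24·23·22·21) / 4! = 255024 / 24 = 10626.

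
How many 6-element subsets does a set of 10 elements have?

C(10,6) = C(10,4) by symmetry.
C(10,4) = (10·9·8·7) / 4! = 5040 / 24 = 210.

210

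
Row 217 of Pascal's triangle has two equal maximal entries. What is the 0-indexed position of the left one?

For odd n = 217, C(217,i) peaks at i = (n−1)/2 and (n+1)/2; the lesser is 108.

108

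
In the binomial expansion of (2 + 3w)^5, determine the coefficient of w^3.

The general term is C(5,j)·(2)^j·(3w)^(5-j); the w^3 term has j = 2.
C(5,2) = 10.
Coefficient = C(5,2) · 2^2 · 3^3 = 10 · 4 · 27 = 1080.

1080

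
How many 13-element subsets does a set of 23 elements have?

C(23,13) = C(23,10) by symmetry.
C(23,10) = (23·22·21·20·19·18·17·16·15·14) / 10! = 4151586700800 / 3628800 = 1144066.

1144066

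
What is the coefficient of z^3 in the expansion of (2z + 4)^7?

The general term is C(7,j)·(2z)^j·(4)^(7-j); the z^3 term has j = 3.
C(7,3) = 35.
Coefficient = C(7,3) · 2^3 · 4^4 = 35 · 8 · 256 = 71680.

71680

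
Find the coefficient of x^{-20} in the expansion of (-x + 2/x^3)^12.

126720

General term: C(12,j)·(-x)^j·(2/x^3)^(12-j), with x-exponent 1j − 3(12−j) = 4j − 36.
Set 4j − 36 = -20: j = 4.
C(12,4) = 495; (-1)^4 = 1; 2^8 = 256.
Coefficient = 495 · 1 · 256 = 126720.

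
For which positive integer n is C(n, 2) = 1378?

n(n−1)/2 = 1378 ⇒ n(n−1) = 2756. Since 53·52 = 2756, n = 53.

53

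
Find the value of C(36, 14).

3796297200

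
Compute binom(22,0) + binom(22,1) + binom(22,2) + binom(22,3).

1 + 22 + 231 + 1540 = 1794.

1794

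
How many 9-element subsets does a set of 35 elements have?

70607460

C(35,9) = (35·34·33·32·31·30·29·28·27) / 9! = 25622035084800 / 362880 = 70607460.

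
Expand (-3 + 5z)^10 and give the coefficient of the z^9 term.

-58593750

The general term is C(10,j)·(-3)^j·(5z)^(10-j); the z^9 term has j = 1.
C(10,1) = 10.
Coefficient = C(10,1) · (-3)^1 · 5^9 = 10 · (-3) · 1953125 = -58593750.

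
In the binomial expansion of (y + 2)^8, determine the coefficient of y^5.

448

The general term is C(8,j)·(y)^j·(2)^(8-j); the y^5 term has j = 5.
C(8,5) = 56.
Coefficient = C(8,5) · 2^3 = 56 · 8 = 448.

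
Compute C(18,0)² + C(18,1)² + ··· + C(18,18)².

9075135300

By Vandermonde's identity, Σ C(18,r)² = C(36,18) = 9075135300.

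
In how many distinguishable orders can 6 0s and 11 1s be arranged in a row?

Choose positions for the 0s: C(17,6) = 12376.

12376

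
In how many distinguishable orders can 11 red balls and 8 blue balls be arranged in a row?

75582

Choose positions for the red balls: C(19,11) = 75582.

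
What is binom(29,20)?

10015005

C(29,20) = C(29,9) by symmetry.
C(29,9) = (29·28·27·26·25·24·23·22·21) / 9! = 3634245014400 / 362880 = 10015005.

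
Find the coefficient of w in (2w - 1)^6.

The general term is C(6,j)·(2w)^j·(-1)^(6-j); the w^1 term has j = 1.
C(6,1) = 6.
Coefficient = C(6,1) · 2^1 · (-1)^5 = 6 · 2 · (-1) = -12.

-12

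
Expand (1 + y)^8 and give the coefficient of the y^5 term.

The general term is C(8,j)·(1)^j·(y)^(8-j); the y^5 term has j = 3.
C(8,3) = 56.
Coefficient = C(8,3) = 56.

56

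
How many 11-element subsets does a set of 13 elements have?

78

C(13,11) = C(13,2) by symmetry.
C(13,2) = (13·12) / 2! = 156 / 2 = 78.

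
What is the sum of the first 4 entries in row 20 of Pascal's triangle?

1351

1 + 20 + 190 + 1140 = 1351.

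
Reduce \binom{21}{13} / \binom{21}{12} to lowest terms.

9/13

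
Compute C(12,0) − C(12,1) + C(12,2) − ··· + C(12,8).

165

The partial alternating sum Σ_{k=0}^{8} (−1)^k C(12,k) = (−1)^8 C(11,8) = 165.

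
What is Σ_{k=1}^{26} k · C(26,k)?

Differentiating (1+x)^26 and setting x=1: Σ k·C(26,k) = 26·2^25 = 872415232.

872415232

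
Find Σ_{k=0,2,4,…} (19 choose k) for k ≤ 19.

262144

Half of (1+1)^19 + (1−1)^19 gives the even-index sum: 2^18 = 262144.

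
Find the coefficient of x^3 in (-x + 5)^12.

-429687500

The general term is C(12,j)·(-x)^j·(5)^(12-j); the x^3 term has j = 3.
C(12,3) = 220.
Coefficient = C(12,3) · (-1)^3 · 5^9 = 220 · (-1) · 1953125 = -429687500.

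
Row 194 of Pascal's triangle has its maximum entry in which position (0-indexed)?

97

C(194,m) is maximized at m = 194/2 = 97.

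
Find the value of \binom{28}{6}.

376740

C(28,6) = (28·27·26·25·24·23) / 6! = 271252800 / 720 = 376740.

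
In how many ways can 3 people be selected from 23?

1771

This is C(23,3) = 1771.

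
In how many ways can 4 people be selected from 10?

210

This is C(10,4) = 210.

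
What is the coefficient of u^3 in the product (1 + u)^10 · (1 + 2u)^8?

Coefficient of u^3 = Σ_{j} C(10,j)·1^j·C(8,3-j)·2^(3-j) for j from 0 to 3.
= 448 + 1120 + 720 + 120 = 2408.

2408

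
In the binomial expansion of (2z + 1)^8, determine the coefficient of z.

16

The general term is C(8,j)·(2z)^j·(1)^(8-j); the z^1 term has j = 1.
C(8,1) = 8.
Coefficient = C(8,1) · 2^1 = 8 · 2 = 16.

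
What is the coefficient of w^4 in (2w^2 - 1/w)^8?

1120

General term: C(8,j)·(2w^2)^j·(-1/w)^(8-j), with w-exponent 2j − 1(8−j) = 3j − 8.
Set 3j − 8 = 4: j = 4.
C(8,4) = 70; 2^4 = 16; (-1)^4 = 1.
Coefficient = 70 · 16 · 1 = 1120.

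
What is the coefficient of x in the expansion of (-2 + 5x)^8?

The general term is C(8,j)·(-2)^j·(5x)^(8-j); the x^1 term has j = 7.
C(8,7) = 8.
Coefficient = C(8,7) · (-2)^7 · 5^1 = 8 · (-128) · 5 = -5120.

-5120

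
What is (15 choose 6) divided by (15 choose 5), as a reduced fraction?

5/3

C(n,k+1)/C(n,k) = (n−k)/(k+1) = (15−5)/(5+1) = 10/6 = 5/3.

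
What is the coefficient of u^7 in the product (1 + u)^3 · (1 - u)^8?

Coefficient of u^7 = Σ_{j} C(3,j)·1^j·C(8,7-j)·(-1)^(7-j) for j from 0 to 3.
= (-8) + 84 + (-168) + 70 = -22.

-22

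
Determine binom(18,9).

48620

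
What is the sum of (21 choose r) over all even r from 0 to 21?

1048576

Half of (1+1)^21 + (1−1)^21 gives the even-index sum: 2^20 = 1048576.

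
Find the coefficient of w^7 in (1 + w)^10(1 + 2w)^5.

Coefficient of w^7 = Σ_{j} C(10,j)·1^j·C(5,7-j)·2^(7-j) for j from 2 to 7.
= 1440 + 9600 + 16800 + 10080 + 2100 + 120 = 40140.

40140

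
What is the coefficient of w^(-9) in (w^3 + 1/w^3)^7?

21

General term: C(7,j)·(w^3)^j·(1/w^3)^(7-j), with w-exponent 3j − 3(7−j) = 6j − 21.
Set 6j − 21 = -9: j = 2.
C(7,2) = 21; 1^2 = 1; 1^5 = 1.
Coefficient = 21 · 1 · 1 = 21.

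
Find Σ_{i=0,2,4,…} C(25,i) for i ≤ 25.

Half of (1+1)^25 + (1−1)^25 gives the even-index sum: 2^24 = 16777216.

16777216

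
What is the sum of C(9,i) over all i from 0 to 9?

512

The entries of row 9 sum to 2^9 = 512.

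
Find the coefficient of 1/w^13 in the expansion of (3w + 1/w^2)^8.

General term: C(8,j)·(3w)^j·(1/w^2)^(8-j), with w-exponent 1j − 2(8−j) = 3j − 16.
Set 3j − 16 = -13: j = 1.
C(8,1) = 8; 3^1 = 3; 1^7 = 1.
Coefficient = 8 · 3 · 1 = 24.

24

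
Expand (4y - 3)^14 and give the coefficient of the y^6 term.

The general term is C(14,j)·(4y)^j·(-3)^(14-j); the y^6 term has j = 6.
C(14,6) = 3003.
Coefficient = C(14,6) · 4^6 · (-3)^8 = 3003 · 4096 · 6561 = 80702189568.

80702189568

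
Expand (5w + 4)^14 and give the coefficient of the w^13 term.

68359375000

The general term is C(14,j)·(5w)^j·(4)^(14-j); the w^13 term has j = 13.
C(14,13) = 14.
Coefficient = C(14,13) · 5^13 · 4^1 = 14 · 1220703125 · 4 = 68359375000.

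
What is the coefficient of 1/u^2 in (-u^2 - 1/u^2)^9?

-126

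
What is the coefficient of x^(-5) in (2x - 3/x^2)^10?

-1959552

General term: C(10,j)·(2x)^j·(-3/x^2)^(10-j), with x-exponent 1j − 2(10−j) = 3j − 20.
Set 3j − 20 = -5: j = 5.
C(10,5) = 252; 2^5 = 32; (-3)^5 = -243.
Coefficient = 252 · 32 · (-243) = -1959552.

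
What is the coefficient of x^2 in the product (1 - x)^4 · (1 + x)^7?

-1

Coefficient of x^2 = Σ_{j} C(4,j)·(-1)^j·C(7,2-j)·1^(2-j) for j from 0 to 2.
= 21 + (-28) + 6 = -1.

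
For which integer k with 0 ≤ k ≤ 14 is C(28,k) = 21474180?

C(28,k) increases on 0 ≤ k ≤ 14. C(28,10) = 13123110 and C(28,11) = 21474180, so k = 11.

11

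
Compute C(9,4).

C(9,4) = (9·8·7·6) / 4! = 3024 / 24 = 126.

126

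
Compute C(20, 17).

1140

C(20,17) = C(20,3) by symmetry.
C(20,3) = (20·19·18) / 3! = 6840 / 6 = 1140.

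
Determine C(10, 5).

C(10,5) = (10·9·8·7·6) / 5! = 30240 / 120 = 252.

252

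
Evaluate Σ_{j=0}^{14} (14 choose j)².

Σ C(14,j)² is the coefficient of x^14 in (1+x)^14(1+x)^14 = (1+x)^28, i.e. C(28,14) = 40116600.

40116600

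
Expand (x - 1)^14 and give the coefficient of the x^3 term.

-364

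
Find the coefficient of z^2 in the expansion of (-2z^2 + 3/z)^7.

General term: C(7,j)·(-2z^2)^j·(3/z)^(7-j), with z-exponent 2j − 1(7−j) = 3j − 7.
Set 3j − 7 = 2: j = 3.
C(7,3) = 35; (-2)^3 = -8; 3^4 = 81.
Coefficient = 35 · (-8) · 81 = -22680.

-22680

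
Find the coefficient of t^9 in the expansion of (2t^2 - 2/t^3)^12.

General term: C(12,j)·(2t^2)^j·(-2/t^3)^(12-j), with t-exponent 2j − 3(12−j) = 5j − 36.
Set 5j − 36 = 9: j = 9.
C(12,9) = 220; 2^9 = 512; (-2)^3 = -8.
Coefficient = 220 · 512 · (-8) = -901120.

-901120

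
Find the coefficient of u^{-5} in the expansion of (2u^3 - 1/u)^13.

-312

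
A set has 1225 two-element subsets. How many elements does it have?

50

n(n−1)/2 = 1225 ⇒ n(n−1) = 2450. Since 50·49 = 2450, n = 50.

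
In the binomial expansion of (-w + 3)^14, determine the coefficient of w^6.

19702683

The general term is C(14,j)·(-w)^j·(3)^(14-j); the w^6 term has j = 6.
C(14,6) = 3003.
Coefficient = C(14,6) · 3^8 = 3003 · 6561 = 19702683.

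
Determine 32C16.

C(32,16) = (32·31·30·29·28·27·26·25·24·23·22·21·20·19·18·17) / 16! = 12576278705767096320000 / 20922789888000 = 601080390.

601080390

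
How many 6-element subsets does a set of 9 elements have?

C(9,6) = C(9,3) by symmetry.
C(9,3) = (9·8·7) / 3! = 504 / 6 = 84.

84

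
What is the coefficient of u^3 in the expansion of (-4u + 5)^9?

-84000000

The general term is C(9,j)·(-4u)^j·(5)^(9-j); the u^3 term has j = 3.
C(9,3) = 84.
Coefficient = C(9,3) · (-4)^3 · 5^6 = 84 · (-64) · 15625 = -84000000.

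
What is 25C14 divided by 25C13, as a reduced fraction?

C(n,k+1)/C(n,k) = (n−k)/(k+1) = (25−13)/(13+1) = 12/14 = 6/7.

6/7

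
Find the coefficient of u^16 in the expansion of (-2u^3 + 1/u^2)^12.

General term: C(12,j)·(-2u^3)^j·(1/u^2)^(12-j), with u-exponent 3j − 2(12−j) = 5j − 24.
Set 5j − 24 = 16: j = 8.
C(12,8) = 495; (-2)^8 = 256; 1^4 = 1.
Coefficient = 495 · 256 · 1 = 126720.

126720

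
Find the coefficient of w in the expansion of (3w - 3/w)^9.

2480058

General term: C(9,j)·(3w)^j·(-3/w)^(9-j), with w-exponent 1j − 1(9−j) = 2j − 9.
Set 2j − 9 = 1: j = 5.
C(9,5) = 126; 3^5 = 243; (-3)^4 = 81.
Coefficient = 126 · 243 · 81 = 2480058.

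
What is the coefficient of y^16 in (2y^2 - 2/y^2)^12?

270336

General term: C(12,j)·(2y^2)^j·(-2/y^2)^(12-j), with y-exponent 2j − 2(12−j) = 4j − 24.
Set 4j − 24 = 16: j = 10.
C(12,10) = 66; 2^10 = 1024; (-2)^2 = 4.
Coefficient = 66 · 1024 · 4 = 270336.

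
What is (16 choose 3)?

560

C(16,3) = (16·15·14) / 3! = 3360 / 6 = 560.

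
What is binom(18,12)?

18564

C(18,12) = C(18,6) by symmetry.
C(18,6) = (18·17·16·15·14·13) / 6! = 13366080 / 720 = 18564.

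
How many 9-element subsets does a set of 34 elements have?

C(34,9) = (34·33·32·31·30·29·28·27·26) / 9! = 19033511777280 / 362880 = 52451256.

52451256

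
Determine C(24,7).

346104

C(24,7) = (24·23·22·21·20·19·18) / 7! = 1744364160 / 5040 = 346104.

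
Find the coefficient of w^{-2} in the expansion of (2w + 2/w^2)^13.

10543104

General term: C(13,j)·(2w)^j·(2/w^2)^(13-j), with w-exponent 1j − 2(13−j) = 3j − 26.
Set 3j − 26 = -2: j = 8.
C(13,8) = 1287; 2^8 = 256; 2^5 = 32.
Coefficient = 1287 · 256 · 32 = 10543104.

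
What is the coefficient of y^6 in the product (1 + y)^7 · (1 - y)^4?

14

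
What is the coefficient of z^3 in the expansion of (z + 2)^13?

292864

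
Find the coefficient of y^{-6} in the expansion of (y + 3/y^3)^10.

17010

General term: C(10,j)·(y)^j·(3/y^3)^(10-j), with y-exponent 1j − 3(10−j) = 4j − 30.
Set 4j − 30 = -6: j = 6.
C(10,6) = 210; 1^6 = 1; 3^4 = 81.
Coefficient = 210 · 1 · 81 = 17010.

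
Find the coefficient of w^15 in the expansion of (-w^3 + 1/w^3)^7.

7

General term: C(7,j)·(-w^3)^j·(1/w^3)^(7-j), with w-exponent 3j − 3(7−j) = 6j − 21.
Set 6j − 21 = 15: j = 6.
C(7,6) = 7; (-1)^6 = 1; 1^1 = 1.
Coefficient = 7 · 1 · 1 = 7.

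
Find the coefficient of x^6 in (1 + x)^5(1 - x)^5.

Coefficient of x^6 = Σ_{j} C(5,j)·1^j·C(5,6-j)·(-1)^(6-j) for j from 1 to 5.
= (-5) + 50 + (-100) + 50 + (-5) = -10.

-10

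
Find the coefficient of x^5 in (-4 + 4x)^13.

The general term is C(13,j)·(-4)^j·(4x)^(13-j); the x^5 term has j = 8.
C(13,8) = 1287.
Coefficient = C(13,8) · (-4)^8 · 4^5 = 1287 · 65536 · 1024 = 86369107968.

86369107968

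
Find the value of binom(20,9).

167960

C(20,9) = (20·19·18·17·16·15·14·13·12) / 9! = 60949324800 / 362880 = 167960.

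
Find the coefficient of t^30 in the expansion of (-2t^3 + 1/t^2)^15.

General term: C(15,j)·(-2t^3)^j·(1/t^2)^(15-j), with t-exponent 3j − 2(15−j) = 5j − 30.
Set 5j − 30 = 30: j = 12.
C(15,12) = 455; (-2)^12 = 4096; 1^3 = 1.
Coefficient = 455 · 4096 · 1 = 1863680.

1863680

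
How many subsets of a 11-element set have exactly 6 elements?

Choose the 6 positions: C(11,6) = 462.

462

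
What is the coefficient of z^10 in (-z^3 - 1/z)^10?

252

General term: C(10,j)·(-z^3)^j·(-1/z)^(10-j), with z-exponent 3j − 1(10−j) = 4j − 10.
Set 4j − 10 = 10: j = 5.
C(10,5) = 252; (-1)^5 = -1; (-1)^5 = -1.
Coefficient = 252 · (-1) · (-1) = 252.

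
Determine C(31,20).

84672315

C(31,20) = C(31,11) by symmetry.
C(31,11) = (31·30·29·28·27·26·25·24·23·22·21) / 11! = 3379847863392000 / 39916800 = 84672315.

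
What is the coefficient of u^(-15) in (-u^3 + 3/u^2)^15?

General term: C(15,j)·(-u^3)^j·(3/u^2)^(15-j), with u-exponent 3j − 2(15−j) = 5j − 30.
Set 5j − 30 = -15: j = 3.
C(15,3) = 455; (-1)^3 = -1; 3^12 = 531441.
Coefficient = 455 · (-1) · 531441 = -241805655.

-241805655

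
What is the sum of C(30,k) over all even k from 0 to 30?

536870912

Even-k terms of row 30 sum to 2^29 = 536870912.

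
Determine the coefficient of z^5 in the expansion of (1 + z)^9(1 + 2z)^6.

14790

Coefficient of z^5 = Σ_{j} C(9,j)·1^j·C(6,5-j)·2^(5-j) for j from 0 to 5.
= 192 + 2160 + 5760 + 5040 + 1512 + 126 = 14790.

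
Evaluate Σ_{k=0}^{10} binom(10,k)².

By Vandermonde's identity, Σ C(10,k)² = C(20,10) = 184756.

184756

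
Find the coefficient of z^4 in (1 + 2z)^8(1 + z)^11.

15178

Coefficient of z^4 = Σ_{j} C(8,j)·2^j·C(11,4-j)·1^(4-j) for j from 0 to 4.
= 330 + 2640 + 6160 + 4928 + 1120 = 15178.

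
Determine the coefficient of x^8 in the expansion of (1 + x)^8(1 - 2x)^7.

Coefficient of x^8 = Σ_{j} C(8,j)·1^j·C(7,8-j)·(-2)^(8-j) for j from 1 to 8.
= (-1024) + 12544 + (-37632) + 39200 + (-15680) + 2352 + (-112) + 1 = -351.

-351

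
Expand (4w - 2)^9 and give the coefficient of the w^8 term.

-1179648

The general term is C(9,j)·(4w)^j·(-2)^(9-j); the w^8 term has j = 8.
C(9,8) = 9.
Coefficient = C(9,8) · 4^8 · (-2)^1 = 9 · 65536 · (-2) = -1179648.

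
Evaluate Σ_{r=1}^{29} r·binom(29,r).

Differentiating (1+x)^29 and setting x=1: Σ r·C(29,r) = 29·2^28 = 7784628224.

7784628224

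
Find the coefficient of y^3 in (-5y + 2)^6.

The general term is C(6,j)·(-5y)^j·(2)^(6-j); the y^3 term has j = 3.
C(6,3) = 20.
Coefficient = C(6,3) · (-5)^3 · 2^3 = 20 · (-125) · 8 = -20000.

-20000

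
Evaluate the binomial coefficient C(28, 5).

C(28,5) = (28·27·26·25·24) / 5! = 11793600 / 120 = 98280.

98280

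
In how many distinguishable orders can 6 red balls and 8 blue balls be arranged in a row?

3003

Choose positions for the red balls: C(14,6) = 3003.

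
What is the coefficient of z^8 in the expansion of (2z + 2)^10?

46080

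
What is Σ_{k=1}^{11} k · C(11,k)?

11264

Differentiating (1+x)^11 and setting x=1: Σ k·C(11,k) = 11·2^10 = 11264.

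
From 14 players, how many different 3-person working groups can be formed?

This is C(14,3) = 364.

364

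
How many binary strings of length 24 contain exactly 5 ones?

Choose the 5 positions: C(24,5) = 42504.

42504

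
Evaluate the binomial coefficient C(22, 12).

646646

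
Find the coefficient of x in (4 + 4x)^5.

5120

The general term is C(5,j)·(4)^j·(4x)^(5-j); the x^1 term has j = 4.
C(5,4) = 5.
Coefficient = C(5,4) · 4^4 · 4^1 = 5 · 256 · 4 = 5120.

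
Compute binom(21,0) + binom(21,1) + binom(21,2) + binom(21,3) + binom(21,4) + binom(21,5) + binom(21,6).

1 + 21 + 210 + 1330 + 5985 + 20349 + 54264 = 82160.

82160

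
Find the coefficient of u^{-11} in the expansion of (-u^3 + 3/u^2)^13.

-16888014

General term: C(13,j)·(-u^3)^j·(3/u^2)^(13-j), with u-exponent 3j − 2(13−j) = 5j − 26.
Set 5j − 26 = -11: j = 3.
C(13,3) = 286; (-1)^3 = -1; 3^10 = 59049.
Coefficient = 286 · (-1) · 59049 = -16888014.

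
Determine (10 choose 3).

120

C(10,3) = (10·9·8) / 3! = 720 / 6 = 120.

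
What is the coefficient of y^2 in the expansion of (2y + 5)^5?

5000

The general term is C(5,j)·(2y)^j·(5)^(5-j); the y^2 term has j = 2.
C(5,2) = 10.
Coefficient = C(5,2) · 2^2 · 5^3 = 10 · 4 · 125 = 5000.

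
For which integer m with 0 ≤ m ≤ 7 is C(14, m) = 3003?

6

C(14,m) increases on 0 ≤ m ≤ 7. C(14,5) = 2002 and C(14,6) = 3003, so m = 6.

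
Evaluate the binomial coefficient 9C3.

C(9,3) = (9·8·7) / 3! = 504 / 6 = 84.

84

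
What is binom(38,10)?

C(38,10) = (38·37·36·35·34·33·32·31·30·29) / 10! = 1715456253772800 / 3628800 = 472733756.

472733756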